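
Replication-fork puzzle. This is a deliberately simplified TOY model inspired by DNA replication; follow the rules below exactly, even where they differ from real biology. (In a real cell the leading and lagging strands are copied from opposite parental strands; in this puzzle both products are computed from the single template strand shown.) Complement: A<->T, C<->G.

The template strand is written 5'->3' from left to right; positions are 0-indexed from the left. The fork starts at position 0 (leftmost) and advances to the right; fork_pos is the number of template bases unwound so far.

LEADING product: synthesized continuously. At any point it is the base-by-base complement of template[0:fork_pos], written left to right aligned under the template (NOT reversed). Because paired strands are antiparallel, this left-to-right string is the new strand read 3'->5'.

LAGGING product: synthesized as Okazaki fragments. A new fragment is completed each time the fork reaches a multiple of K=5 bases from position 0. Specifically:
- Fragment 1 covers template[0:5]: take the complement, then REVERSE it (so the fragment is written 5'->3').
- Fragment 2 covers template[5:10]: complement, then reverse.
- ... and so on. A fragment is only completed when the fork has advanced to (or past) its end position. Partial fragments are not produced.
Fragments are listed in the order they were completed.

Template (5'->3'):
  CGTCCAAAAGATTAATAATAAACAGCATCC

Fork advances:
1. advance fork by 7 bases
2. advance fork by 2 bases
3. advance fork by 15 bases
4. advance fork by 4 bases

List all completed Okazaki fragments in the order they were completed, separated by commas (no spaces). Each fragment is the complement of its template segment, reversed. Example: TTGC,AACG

Answer: GGACG,CTTTT,TTAAT,TATTA,CTGTT

Derivation:
Step 1: advance 7 -> fork_pos = 0 + 7 = 7. Reached multiple(s) of 5: 5 -> fragment 1 completed (1 total).
Step 2: advance 2 -> fork_pos = 7 + 2 = 9. Next multiple of 5 is 10 (not reached); still 1 fragment(s).
Step 3: advance 15 -> fork_pos = 9 + 15 = 24. Reached multiple(s) of 5: 10, 15, 20 -> fragments 2-4 completed (4 total).
Step 4: advance 4 -> fork_pos = 24 + 4 = 28. Reached multiple(s) of 5: 25 -> fragment 5 completed (5 total).
Final fork_pos = 28, so 5 fragment(s) are complete. Build each: template segment -> complement -> reverse.
Fragment 1: template[0:5] = CGTCC -> complement GCAGG -> reversed GGACG
Fragment 2: template[5:10] = AAAAG -> complement TTTTC -> reversed CTTTT
Fragment 3: template[10:15] = ATTAA -> complement TAATT -> reversed TTAAT
Fragment 4: template[15:20] = TAATA -> complement ATTAT -> reversed TATTA
Fragment 5: template[20:25] = AACAG -> complement TTGTC -> reversed CTGTT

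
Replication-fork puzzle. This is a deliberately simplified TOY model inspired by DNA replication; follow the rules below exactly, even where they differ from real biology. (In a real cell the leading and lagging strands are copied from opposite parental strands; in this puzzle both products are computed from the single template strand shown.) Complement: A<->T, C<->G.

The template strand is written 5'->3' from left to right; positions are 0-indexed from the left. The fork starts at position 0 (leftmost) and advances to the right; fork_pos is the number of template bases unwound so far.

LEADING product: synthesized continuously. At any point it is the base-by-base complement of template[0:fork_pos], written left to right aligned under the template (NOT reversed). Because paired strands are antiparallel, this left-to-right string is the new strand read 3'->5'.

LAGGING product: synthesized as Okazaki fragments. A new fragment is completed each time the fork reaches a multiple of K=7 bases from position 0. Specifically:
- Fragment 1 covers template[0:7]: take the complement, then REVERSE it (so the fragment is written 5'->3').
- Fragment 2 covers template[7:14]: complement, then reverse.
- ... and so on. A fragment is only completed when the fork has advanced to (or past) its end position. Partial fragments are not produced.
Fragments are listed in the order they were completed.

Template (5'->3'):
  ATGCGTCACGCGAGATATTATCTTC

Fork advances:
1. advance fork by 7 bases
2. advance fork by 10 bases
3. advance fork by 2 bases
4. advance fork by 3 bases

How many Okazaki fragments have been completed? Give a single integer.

Answer: 3

Derivation:
Step 1: advance 7 -> fork_pos = 0 + 7 = 7. Reached multiple(s) of 7: 7 -> fragment 1 completed (1 total).
Step 2: advance 10 -> fork_pos = 7 + 10 = 17. Reached multiple(s) of 7: 14 -> fragment 2 completed (2 total).
Step 3: advance 2 -> fork_pos = 17 + 2 = 19. Next multiple of 7 is 21 (not reached); still 2 fragment(s).
Step 4: advance 3 -> fork_pos = 19 + 3 = 22. Reached multiple(s) of 7: 21 -> fragment 3 completed (3 total).
Check: final fork_pos = 22; the multiples of 7 that are <= 22 are 7..21 -> 22 // 7 = 3 completed fragment(s).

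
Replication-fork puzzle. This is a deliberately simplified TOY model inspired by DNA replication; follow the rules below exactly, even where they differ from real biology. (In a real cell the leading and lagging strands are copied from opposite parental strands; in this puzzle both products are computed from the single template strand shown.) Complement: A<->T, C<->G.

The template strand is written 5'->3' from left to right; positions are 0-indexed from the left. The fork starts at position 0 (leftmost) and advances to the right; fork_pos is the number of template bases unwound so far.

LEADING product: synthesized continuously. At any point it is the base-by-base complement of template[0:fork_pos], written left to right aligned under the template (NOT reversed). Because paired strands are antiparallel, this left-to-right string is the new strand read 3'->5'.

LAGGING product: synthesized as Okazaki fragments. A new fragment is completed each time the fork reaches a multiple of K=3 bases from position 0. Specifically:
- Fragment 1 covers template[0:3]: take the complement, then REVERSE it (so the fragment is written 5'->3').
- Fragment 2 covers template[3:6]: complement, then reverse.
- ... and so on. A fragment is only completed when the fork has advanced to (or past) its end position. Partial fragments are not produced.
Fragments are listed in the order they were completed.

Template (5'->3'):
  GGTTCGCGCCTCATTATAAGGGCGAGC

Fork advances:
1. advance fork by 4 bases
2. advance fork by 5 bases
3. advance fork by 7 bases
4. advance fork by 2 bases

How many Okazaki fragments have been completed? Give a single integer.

Answer: 6

Derivation:
Step 1: advance 4 -> fork_pos = 0 + 4 = 4. Reached multiple(s) of 3: 3 -> fragment 1 completed (1 total).
Step 2: advance 5 -> fork_pos = 4 + 5 = 9. Reached multiple(s) of 3: 6, 9 -> fragments 2-3 completed (3 total).
Step 3: advance 7 -> fork_pos = 9 + 7 = 16. Reached multiple(s) of 3: 12, 15 -> fragments 4-5 completed (5 total).
Step 4: advance 2 -> fork_pos = 16 + 2 = 18. Reached multiple(s) of 3: 18 -> fragment 6 completed (6 total).
Check: final fork_pos = 18; the multiples of 3 that are <= 18 are 3..18 -> 18 // 3 = 6 completed fragment(s).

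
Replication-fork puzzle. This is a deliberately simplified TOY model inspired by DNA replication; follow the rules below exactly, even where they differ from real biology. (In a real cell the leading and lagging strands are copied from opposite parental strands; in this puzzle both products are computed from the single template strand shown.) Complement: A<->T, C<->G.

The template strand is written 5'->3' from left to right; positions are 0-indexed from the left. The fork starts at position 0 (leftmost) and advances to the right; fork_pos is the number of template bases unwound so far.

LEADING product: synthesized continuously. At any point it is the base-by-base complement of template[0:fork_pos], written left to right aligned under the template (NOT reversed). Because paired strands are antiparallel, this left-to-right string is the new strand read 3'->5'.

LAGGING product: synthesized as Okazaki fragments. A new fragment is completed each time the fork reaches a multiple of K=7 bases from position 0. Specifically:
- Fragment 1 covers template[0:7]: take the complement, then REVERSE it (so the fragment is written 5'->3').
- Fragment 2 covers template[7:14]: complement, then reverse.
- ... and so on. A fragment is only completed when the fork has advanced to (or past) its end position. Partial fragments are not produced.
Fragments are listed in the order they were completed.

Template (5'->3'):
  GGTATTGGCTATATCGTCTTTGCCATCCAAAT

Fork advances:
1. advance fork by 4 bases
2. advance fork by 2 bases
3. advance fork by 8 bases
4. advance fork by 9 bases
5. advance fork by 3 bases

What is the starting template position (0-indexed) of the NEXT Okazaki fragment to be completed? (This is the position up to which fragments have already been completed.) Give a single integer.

Step 1: advance 4 -> fork_pos = 0 + 4 = 4. Next multiple of 7 is 7 (not reached); still 0 fragment(s).
Step 2: advance 2 -> fork_pos = 4 + 2 = 6. Next multiple of 7 is 7 (not reached); still 0 fragment(s).
Step 3: advance 8 -> fork_pos = 6 + 8 = 14. Reached multiple(s) of 7: 7, 14 -> fragments 1-2 completed (2 total).
Step 4: advance 9 -> fork_pos = 14 + 9 = 23. Reached multiple(s) of 7: 21 -> fragment 3 completed (3 total).
Step 5: advance 3 -> fork_pos = 23 + 3 = 26. Next multiple of 7 is 28 (not reached); still 3 fragment(s).
3 fragment(s) completed, covering template[0:21] (3 x 7 = 21). The next fragment, fragment 4, covers template[21:28], so it starts at position 21.

Answer: 21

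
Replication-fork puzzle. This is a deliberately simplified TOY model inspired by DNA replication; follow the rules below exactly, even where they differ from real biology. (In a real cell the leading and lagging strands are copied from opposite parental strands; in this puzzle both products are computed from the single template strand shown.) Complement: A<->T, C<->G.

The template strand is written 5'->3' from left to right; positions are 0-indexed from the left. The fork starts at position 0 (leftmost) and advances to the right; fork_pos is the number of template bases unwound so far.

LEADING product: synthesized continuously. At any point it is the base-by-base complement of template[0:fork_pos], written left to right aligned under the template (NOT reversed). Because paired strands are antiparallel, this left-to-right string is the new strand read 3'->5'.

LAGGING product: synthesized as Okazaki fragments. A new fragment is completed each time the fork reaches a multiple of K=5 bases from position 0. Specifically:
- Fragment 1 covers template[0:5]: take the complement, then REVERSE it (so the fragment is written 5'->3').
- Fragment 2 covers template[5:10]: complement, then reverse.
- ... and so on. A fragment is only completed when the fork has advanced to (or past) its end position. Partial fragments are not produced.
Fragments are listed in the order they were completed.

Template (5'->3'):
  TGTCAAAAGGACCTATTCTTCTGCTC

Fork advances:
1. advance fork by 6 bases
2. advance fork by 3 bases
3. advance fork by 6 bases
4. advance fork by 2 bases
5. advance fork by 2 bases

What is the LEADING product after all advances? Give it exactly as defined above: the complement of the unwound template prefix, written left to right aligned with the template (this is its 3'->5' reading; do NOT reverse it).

Step 1: advance 6 -> fork_pos = 0 + 6 = 6.
Step 2: advance 3 -> fork_pos = 6 + 3 = 9.
Step 3: advance 6 -> fork_pos = 9 + 6 = 15.
Step 4: advance 2 -> fork_pos = 15 + 2 = 17.
Step 5: advance 2 -> fork_pos = 17 + 2 = 19.
Unwound prefix: template[0:19] = TGTCAAAAGGACCTATTCT
Complement it base by base (A<->T, C<->G), keeping left-to-right order:
  [0:5] TGTCA -> ACAGT
  [5:10] AAAGG -> TTTCC
  [10:15] ACCTA -> TGGAT
  [15:19] TTCT -> AAGA
Concatenate: ACAGTTTTCCTGGATAAGA (length 19; written aligned with the template, i.e. 3'->5').

Answer: ACAGTTTTCCTGGATAAGA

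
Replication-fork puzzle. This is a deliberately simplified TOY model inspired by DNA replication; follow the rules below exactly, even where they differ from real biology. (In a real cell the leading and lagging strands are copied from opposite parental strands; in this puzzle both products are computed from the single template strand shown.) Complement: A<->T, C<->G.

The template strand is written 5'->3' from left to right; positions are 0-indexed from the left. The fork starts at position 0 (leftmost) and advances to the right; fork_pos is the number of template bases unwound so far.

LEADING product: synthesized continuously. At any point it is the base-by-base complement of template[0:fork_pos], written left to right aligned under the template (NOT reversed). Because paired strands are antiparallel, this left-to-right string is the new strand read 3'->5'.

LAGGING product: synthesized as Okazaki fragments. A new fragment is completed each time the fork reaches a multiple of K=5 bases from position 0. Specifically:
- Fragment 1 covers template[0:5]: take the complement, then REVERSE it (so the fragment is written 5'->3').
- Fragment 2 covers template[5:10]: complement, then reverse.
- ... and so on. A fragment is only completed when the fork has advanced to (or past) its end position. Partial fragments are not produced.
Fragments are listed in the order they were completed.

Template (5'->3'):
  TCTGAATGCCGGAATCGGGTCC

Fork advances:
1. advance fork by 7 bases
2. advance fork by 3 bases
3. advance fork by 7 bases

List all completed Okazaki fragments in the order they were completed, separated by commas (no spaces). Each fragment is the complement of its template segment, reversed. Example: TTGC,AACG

Step 1: advance 7 -> fork_pos = 0 + 7 = 7. Reached multiple(s) of 5: 5 -> fragment 1 completed (1 total).
Step 2: advance 3 -> fork_pos = 7 + 3 = 10. Reached multiple(s) of 5: 10 -> fragment 2 completed (2 total).
Step 3: advance 7 -> fork_pos = 10 + 7 = 17. Reached multiple(s) of 5: 15 -> fragment 3 completed (3 total).
Final fork_pos = 17, so 3 fragment(s) are complete. Build each: template segment -> complement -> reverse.
Fragment 1: template[0:5] = TCTGA -> complement AGACT -> reversed TCAGA
Fragment 2: template[5:10] = ATGCC -> complement TACGG -> reversed GGCAT
Fragment 3: template[10:15] = GGAAT -> complement CCTTA -> reversed ATTCC

Answer: TCAGA,GGCAT,ATTCC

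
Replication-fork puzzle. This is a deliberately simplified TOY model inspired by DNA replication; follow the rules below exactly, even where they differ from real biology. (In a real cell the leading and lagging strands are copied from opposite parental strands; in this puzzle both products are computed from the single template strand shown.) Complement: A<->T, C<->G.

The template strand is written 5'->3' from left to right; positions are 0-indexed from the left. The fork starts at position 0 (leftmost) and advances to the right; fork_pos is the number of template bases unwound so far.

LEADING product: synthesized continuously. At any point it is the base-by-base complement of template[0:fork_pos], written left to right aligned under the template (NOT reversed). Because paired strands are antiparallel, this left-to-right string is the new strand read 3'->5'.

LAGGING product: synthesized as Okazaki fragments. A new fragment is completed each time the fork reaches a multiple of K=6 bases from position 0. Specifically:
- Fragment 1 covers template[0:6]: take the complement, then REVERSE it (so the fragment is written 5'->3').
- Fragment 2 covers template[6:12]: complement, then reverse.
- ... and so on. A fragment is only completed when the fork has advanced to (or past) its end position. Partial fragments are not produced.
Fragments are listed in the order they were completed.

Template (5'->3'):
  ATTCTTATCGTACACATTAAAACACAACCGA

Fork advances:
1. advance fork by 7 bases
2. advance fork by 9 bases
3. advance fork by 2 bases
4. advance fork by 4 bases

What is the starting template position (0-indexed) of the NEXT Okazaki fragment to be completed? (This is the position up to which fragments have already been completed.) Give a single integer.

Step 1: advance 7 -> fork_pos = 0 + 7 = 7. Reached multiple(s) of 6: 6 -> fragment 1 completed (1 total).
Step 2: advance 9 -> fork_pos = 7 + 9 = 16. Reached multiple(s) of 6: 12 -> fragment 2 completed (2 total).
Step 3: advance 2 -> fork_pos = 16 + 2 = 18. Reached multiple(s) of 6: 18 -> fragment 3 completed (3 total).
Step 4: advance 4 -> fork_pos = 18 + 4 = 22. Next multiple of 6 is 24 (not reached); still 3 fragment(s).
3 fragment(s) completed, covering template[0:18] (3 x 6 = 18). The next fragment, fragment 4, covers template[18:24], so it starts at position 18.

Answer: 18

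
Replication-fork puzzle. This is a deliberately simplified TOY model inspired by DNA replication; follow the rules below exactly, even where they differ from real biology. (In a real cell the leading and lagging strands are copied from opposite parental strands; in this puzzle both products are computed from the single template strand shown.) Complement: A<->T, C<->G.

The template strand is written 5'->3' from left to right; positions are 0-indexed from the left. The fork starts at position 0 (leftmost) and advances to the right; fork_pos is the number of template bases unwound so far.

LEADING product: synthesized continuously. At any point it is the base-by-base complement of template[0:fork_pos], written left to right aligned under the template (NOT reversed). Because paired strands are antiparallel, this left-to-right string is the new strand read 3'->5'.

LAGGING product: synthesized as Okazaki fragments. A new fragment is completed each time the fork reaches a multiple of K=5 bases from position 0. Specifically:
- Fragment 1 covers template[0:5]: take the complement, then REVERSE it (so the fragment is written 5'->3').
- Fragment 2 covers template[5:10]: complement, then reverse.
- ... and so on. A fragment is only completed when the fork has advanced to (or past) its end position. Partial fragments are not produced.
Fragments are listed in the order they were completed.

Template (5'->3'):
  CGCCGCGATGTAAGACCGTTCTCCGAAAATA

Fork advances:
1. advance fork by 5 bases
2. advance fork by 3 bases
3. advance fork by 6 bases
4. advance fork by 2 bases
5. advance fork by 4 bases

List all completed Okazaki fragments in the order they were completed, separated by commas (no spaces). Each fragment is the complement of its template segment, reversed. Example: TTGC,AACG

Answer: CGGCG,CATCG,TCTTA,AACGG

Derivation:
Step 1: advance 5 -> fork_pos = 0 + 5 = 5. Reached multiple(s) of 5: 5 -> fragment 1 completed (1 total).
Step 2: advance 3 -> fork_pos = 5 + 3 = 8. Next multiple of 5 is 10 (not reached); still 1 fragment(s).
Step 3: advance 6 -> fork_pos = 8 + 6 = 14. Reached multiple(s) of 5: 10 -> fragment 2 completed (2 total).
Step 4: advance 2 -> fork_pos = 14 + 2 = 16. Reached multiple(s) of 5: 15 -> fragment 3 completed (3 total).
Step 5: advance 4 -> fork_pos = 16 + 4 = 20. Reached multiple(s) of 5: 20 -> fragment 4 completed (4 total).
Final fork_pos = 20, so 4 fragment(s) are complete. Build each: template segment -> complement -> reverse.
Fragment 1: template[0:5] = CGCCG -> complement GCGGC -> reversed CGGCG
Fragment 2: template[5:10] = CGATG -> complement GCTAC -> reversed CATCG
Fragment 3: template[10:15] = TAAGA -> complement ATTCT -> reversed TCTTA
Fragment 4: template[15:20] = CCGTT -> complement GGCAA -> reversed AACGG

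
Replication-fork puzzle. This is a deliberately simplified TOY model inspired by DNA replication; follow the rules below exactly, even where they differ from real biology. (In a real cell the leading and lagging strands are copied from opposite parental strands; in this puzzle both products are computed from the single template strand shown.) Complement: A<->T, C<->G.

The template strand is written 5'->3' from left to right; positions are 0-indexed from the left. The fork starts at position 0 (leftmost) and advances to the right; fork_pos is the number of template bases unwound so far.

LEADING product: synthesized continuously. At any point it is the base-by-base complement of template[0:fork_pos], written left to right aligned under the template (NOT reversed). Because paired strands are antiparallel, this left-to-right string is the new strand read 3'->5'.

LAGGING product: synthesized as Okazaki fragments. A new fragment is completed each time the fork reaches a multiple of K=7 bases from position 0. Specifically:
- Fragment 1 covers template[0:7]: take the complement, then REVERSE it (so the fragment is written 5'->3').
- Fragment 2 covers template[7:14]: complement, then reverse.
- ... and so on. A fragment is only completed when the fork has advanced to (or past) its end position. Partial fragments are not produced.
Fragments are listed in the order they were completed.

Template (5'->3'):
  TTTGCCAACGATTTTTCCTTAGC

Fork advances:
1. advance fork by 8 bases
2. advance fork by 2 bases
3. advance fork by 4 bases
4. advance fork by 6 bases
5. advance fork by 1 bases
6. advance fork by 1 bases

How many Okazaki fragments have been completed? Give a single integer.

Step 1: advance 8 -> fork_pos = 0 + 8 = 8. Reached multiple(s) of 7: 7 -> fragment 1 completed (1 total).
Step 2: advance 2 -> fork_pos = 8 + 2 = 10. Next multiple of 7 is 14 (not reached); still 1 fragment(s).
Step 3: advance 4 -> fork_pos = 10 + 4 = 14. Reached multiple(s) of 7: 14 -> fragment 2 completed (2 total).
Step 4: advance 6 -> fork_pos = 14 + 6 = 20. Next multiple of 7 is 21 (not reached); still 2 fragment(s).
Step 5: advance 1 -> fork_pos = 20 + 1 = 21. Reached multiple(s) of 7: 21 -> fragment 3 completed (3 total).
Step 6: advance 1 -> fork_pos = 21 + 1 = 22. Next multiple of 7 is 28 (not reached); still 3 fragment(s).
Check: final fork_pos = 22; the multiples of 7 that are <= 22 are 7..21 -> 22 // 7 = 3 completed fragment(s).

Answer: 3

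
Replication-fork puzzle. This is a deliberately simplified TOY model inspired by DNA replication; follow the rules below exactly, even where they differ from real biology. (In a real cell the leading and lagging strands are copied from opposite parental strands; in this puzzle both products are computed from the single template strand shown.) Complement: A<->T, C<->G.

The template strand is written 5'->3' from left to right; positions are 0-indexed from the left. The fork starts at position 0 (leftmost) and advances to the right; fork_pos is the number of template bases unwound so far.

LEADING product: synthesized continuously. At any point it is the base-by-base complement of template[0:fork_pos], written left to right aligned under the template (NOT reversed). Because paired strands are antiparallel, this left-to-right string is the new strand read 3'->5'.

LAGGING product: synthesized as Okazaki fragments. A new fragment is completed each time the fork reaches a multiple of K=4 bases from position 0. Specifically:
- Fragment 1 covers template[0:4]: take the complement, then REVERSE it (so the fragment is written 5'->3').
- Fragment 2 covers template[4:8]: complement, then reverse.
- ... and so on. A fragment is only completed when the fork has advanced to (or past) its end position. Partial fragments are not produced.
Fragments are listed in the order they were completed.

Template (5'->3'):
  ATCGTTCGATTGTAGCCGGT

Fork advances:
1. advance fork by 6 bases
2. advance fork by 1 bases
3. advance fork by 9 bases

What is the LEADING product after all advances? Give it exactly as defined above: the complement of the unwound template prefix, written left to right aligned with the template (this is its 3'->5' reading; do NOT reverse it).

Answer: TAGCAAGCTAACATCG

Derivation:
Step 1: advance 6 -> fork_pos = 0 + 6 = 6.
Step 2: advance 1 -> fork_pos = 6 + 1 = 7.
Step 3: advance 9 -> fork_pos = 7 + 9 = 16.
Unwound prefix: template[0:16] = ATCGTTCGATTGTAGC
Complement it base by base (A<->T, C<->G), keeping left-to-right order:
  [0:5] ATCGT -> TAGCA
  [5:10] TCGAT -> AGCTA
  [10:15] TGTAG -> ACATC
  [15:16] C -> G
Concatenate: TAGCAAGCTAACATCG (length 16; written aligned with the template, i.e. 3'->5').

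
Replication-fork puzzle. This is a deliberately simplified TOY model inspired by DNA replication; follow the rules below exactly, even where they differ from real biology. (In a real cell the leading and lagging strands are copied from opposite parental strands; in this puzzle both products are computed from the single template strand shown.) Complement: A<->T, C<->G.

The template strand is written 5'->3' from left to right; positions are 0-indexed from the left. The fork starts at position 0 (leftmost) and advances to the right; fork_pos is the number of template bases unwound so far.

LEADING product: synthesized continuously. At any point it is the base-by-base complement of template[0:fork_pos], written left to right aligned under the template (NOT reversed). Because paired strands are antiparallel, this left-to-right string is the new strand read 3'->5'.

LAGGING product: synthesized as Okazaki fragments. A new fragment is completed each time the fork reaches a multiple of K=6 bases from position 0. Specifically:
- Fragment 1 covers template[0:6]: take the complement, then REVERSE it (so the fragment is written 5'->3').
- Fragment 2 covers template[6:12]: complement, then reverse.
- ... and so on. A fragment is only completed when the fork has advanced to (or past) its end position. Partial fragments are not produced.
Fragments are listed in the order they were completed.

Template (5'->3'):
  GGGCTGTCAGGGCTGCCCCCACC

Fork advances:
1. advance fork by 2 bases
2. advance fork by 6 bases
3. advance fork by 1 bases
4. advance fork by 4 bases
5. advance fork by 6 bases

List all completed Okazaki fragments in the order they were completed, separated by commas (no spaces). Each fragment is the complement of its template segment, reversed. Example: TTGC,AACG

Answer: CAGCCC,CCCTGA,GGGCAG

Derivation:
Step 1: advance 2 -> fork_pos = 0 + 2 = 2. Next multiple of 6 is 6 (not reached); still 0 fragment(s).
Step 2: advance 6 -> fork_pos = 2 + 6 = 8. Reached multiple(s) of 6: 6 -> fragment 1 completed (1 total).
Step 3: advance 1 -> fork_pos = 8 + 1 = 9. Next multiple of 6 is 12 (not reached); still 1 fragment(s).
Step 4: advance 4 -> fork_pos = 9 + 4 = 13. Reached multiple(s) of 6: 12 -> fragment 2 completed (2 total).
Step 5: advance 6 -> fork_pos = 13 + 6 = 19. Reached multiple(s) of 6: 18 -> fragment 3 completed (3 total).
Final fork_pos = 19, so 3 fragment(s) are complete. Build each: template segment -> complement -> reverse.
Fragment 1: template[0:6] = GGGCTG -> complement CCCGAC -> reversed CAGCCC
Fragment 2: template[6:12] = TCAGGG -> complement AGTCCC -> reversed CCCTGA
Fragment 3: template[12:18] = CTGCCC -> complement GACGGG -> reversed GGGCAG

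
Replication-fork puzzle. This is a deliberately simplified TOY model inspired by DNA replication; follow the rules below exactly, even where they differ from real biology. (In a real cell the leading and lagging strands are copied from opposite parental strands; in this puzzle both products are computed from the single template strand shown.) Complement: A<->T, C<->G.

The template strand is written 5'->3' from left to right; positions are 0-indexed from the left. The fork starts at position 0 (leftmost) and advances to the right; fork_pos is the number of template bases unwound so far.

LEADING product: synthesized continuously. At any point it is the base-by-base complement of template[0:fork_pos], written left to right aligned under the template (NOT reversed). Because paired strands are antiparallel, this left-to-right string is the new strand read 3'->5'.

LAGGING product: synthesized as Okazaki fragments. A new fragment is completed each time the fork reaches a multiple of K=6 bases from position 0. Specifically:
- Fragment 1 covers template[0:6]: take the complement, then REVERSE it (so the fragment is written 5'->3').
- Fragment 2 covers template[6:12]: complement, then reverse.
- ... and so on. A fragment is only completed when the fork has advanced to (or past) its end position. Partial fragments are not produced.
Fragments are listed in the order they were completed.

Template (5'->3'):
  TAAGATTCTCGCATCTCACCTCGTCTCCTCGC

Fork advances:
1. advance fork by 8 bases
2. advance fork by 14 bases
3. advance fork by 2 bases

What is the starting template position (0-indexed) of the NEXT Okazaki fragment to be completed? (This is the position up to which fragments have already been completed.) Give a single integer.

Step 1: advance 8 -> fork_pos = 0 + 8 = 8. Reached multiple(s) of 6: 6 -> fragment 1 completed (1 total).
Step 2: advance 14 -> fork_pos = 8 + 14 = 22. Reached multiple(s) of 6: 12, 18 -> fragments 2-3 completed (3 total).
Step 3: advance 2 -> fork_pos = 22 + 2 = 24. Reached multiple(s) of 6: 24 -> fragment 4 completed (4 total).
4 fragment(s) completed, covering template[0:24] (4 x 6 = 24). The next fragment, fragment 5, covers template[24:30], so it starts at position 24.

Answer: 24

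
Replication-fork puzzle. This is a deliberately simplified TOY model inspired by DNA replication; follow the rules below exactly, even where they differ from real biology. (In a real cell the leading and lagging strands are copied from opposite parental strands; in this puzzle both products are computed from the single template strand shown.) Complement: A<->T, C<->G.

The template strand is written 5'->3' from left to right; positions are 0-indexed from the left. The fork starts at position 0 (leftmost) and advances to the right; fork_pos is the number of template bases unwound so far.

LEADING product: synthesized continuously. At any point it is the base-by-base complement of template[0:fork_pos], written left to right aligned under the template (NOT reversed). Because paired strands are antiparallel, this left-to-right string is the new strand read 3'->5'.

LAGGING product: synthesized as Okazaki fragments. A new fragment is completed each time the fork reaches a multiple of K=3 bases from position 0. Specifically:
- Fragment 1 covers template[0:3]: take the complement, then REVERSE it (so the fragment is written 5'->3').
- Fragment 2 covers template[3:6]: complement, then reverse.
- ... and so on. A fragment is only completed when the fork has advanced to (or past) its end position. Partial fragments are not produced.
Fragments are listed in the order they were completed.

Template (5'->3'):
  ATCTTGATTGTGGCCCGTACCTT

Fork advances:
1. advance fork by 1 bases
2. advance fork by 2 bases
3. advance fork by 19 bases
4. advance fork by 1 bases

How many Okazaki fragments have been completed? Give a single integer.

Answer: 7

Derivation:
Step 1: advance 1 -> fork_pos = 0 + 1 = 1. Next multiple of 3 is 3 (not reached); still 0 fragment(s).
Step 2: advance 2 -> fork_pos = 1 + 2 = 3. Reached multiple(s) of 3: 3 -> fragment 1 completed (1 total).
Step 3: advance 19 -> fork_pos = 3 + 19 = 22. Reached multiple(s) of 3: 6, 9, 12, 15, 18, 21 -> fragments 2-7 completed (7 total).
Step 4: advance 1 -> fork_pos = 22 + 1 = 23. Next multiple of 3 is 24 (not reached); still 7 fragment(s).
Check: final fork_pos = 23; the multiples of 3 that are <= 23 are 3..21 -> 23 // 3 = 7 completed fragment(s).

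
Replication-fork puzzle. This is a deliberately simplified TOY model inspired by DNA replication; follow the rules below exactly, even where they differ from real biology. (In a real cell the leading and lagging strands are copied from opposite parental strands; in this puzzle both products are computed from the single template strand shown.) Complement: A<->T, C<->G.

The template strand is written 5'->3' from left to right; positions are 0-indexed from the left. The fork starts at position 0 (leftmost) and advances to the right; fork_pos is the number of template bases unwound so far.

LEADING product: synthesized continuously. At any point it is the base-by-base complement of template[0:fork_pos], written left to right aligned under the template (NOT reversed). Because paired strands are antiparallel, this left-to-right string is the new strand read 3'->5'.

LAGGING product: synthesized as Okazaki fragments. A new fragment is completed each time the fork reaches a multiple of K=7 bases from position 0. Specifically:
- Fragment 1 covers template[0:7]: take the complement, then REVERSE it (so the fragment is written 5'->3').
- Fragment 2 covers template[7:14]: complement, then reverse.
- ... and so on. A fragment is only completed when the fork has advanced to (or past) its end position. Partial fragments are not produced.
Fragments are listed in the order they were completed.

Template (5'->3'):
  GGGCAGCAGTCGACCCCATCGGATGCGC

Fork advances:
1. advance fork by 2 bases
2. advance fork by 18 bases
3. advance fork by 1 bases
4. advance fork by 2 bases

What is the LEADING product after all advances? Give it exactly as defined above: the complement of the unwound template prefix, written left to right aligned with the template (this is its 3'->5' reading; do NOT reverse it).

Step 1: advance 2 -> fork_pos = 0 + 2 = 2.
Step 2: advance 18 -> fork_pos = 2 + 18 = 20.
Step 3: advance 1 -> fork_pos = 20 + 1 = 21.
Step 4: advance 2 -> fork_pos = 21 + 2 = 23.
Unwound prefix: template[0:23] = GGGCAGCAGTCGACCCCATCGGA
Complement it base by base (A<->T, C<->G), keeping left-to-right order:
  [0:5] GGGCA -> CCCGT
  [5:10] GCAGT -> CGTCA
  [10:15] CGACC -> GCTGG
  [15:20] CCATC -> GGTAG
  [20:23] GGA -> CCT
Concatenate: CCCGTCGTCAGCTGGGGTAGCCT (length 23; written aligned with the template, i.e. 3'->5').

Answer: CCCGTCGTCAGCTGGGGTAGCCT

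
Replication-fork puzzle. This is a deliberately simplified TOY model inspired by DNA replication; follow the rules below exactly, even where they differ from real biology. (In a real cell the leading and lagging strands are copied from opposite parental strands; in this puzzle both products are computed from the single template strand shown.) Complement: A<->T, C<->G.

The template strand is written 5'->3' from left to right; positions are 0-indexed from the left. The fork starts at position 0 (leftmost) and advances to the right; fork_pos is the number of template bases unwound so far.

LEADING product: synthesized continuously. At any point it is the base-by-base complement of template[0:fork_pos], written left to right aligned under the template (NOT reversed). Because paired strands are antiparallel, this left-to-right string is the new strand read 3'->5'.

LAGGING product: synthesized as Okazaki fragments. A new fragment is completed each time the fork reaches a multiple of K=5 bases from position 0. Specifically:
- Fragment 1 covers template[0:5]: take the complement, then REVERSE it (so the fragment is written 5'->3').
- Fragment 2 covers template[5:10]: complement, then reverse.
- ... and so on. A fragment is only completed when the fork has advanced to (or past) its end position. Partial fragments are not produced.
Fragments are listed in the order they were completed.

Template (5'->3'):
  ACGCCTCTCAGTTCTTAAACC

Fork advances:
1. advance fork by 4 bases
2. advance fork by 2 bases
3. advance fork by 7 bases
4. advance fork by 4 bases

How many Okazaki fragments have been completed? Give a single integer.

Step 1: advance 4 -> fork_pos = 0 + 4 = 4. Next multiple of 5 is 5 (not reached); still 0 fragment(s).
Step 2: advance 2 -> fork_pos = 4 + 2 = 6. Reached multiple(s) of 5: 5 -> fragment 1 completed (1 total).
Step 3: advance 7 -> fork_pos = 6 + 7 = 13. Reached multiple(s) of 5: 10 -> fragment 2 completed (2 total).
Step 4: advance 4 -> fork_pos = 13 + 4 = 17. Reached multiple(s) of 5: 15 -> fragment 3 completed (3 total).
Check: final fork_pos = 17; the multiples of 5 that are <= 17 are 5..15 -> 17 // 5 = 3 completed fragment(s).

Answer: 3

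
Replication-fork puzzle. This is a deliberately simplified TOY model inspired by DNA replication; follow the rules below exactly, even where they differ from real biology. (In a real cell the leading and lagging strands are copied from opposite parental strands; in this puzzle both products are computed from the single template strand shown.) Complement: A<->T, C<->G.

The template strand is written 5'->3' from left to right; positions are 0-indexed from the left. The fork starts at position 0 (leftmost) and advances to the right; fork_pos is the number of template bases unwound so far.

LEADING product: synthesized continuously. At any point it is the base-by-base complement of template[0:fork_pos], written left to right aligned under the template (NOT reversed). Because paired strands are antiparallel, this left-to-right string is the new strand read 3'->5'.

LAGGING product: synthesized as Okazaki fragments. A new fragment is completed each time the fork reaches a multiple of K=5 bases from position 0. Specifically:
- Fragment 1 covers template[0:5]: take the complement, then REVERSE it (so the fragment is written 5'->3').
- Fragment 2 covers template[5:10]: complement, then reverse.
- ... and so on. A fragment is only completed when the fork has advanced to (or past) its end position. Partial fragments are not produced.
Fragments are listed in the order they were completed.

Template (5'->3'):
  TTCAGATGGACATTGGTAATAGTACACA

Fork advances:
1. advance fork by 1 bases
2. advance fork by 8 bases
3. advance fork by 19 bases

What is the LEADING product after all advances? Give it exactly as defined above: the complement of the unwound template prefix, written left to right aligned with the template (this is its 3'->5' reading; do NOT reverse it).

Answer: AAGTCTACCTGTAACCATTATCATGTGT

Derivation:
Step 1: advance 1 -> fork_pos = 0 + 1 = 1.
Step 2: advance 8 -> fork_pos = 1 + 8 = 9.
Step 3: advance 19 -> fork_pos = 9 + 19 = 28.
Unwound prefix: template[0:28] = TTCAGATGGACATTGGTAATAGTACACA
Complement it base by base (A<->T, C<->G), keeping left-to-right order:
  [0:5] TTCAG -> AAGTC
  [5:10] ATGGA -> TACCT
  [10:15] CATTG -> GTAAC
  [15:20] GTAAT -> CATTA
  [20:25] AGTAC -> TCATG
  [25:28] ACA -> TGT
Concatenate: AAGTCTACCTGTAACCATTATCATGTGT (length 28; written aligned with the template, i.e. 3'->5').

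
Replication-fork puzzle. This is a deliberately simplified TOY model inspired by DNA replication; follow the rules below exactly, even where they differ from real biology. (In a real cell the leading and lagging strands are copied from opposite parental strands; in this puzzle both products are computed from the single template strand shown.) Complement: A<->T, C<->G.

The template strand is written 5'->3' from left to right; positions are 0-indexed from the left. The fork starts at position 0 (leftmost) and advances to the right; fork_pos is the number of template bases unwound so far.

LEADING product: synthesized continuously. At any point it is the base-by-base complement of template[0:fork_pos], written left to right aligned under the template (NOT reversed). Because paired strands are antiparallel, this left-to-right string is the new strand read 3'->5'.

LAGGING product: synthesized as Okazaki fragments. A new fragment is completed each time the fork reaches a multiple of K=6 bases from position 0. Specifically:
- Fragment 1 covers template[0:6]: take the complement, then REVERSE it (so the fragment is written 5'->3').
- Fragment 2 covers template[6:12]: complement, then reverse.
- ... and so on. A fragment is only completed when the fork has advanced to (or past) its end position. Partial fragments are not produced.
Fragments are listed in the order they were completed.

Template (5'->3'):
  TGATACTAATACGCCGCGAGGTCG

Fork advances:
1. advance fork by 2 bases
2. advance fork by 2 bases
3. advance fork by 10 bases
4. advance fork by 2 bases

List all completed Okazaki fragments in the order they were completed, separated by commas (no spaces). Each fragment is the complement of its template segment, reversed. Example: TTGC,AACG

Answer: GTATCA,GTATTA

Derivation:
Step 1: advance 2 -> fork_pos = 0 + 2 = 2. Next multiple of 6 is 6 (not reached); still 0 fragment(s).
Step 2: advance 2 -> fork_pos = 2 + 2 = 4. Next multiple of 6 is 6 (not reached); still 0 fragment(s).
Step 3: advance 10 -> fork_pos = 4 + 10 = 14. Reached multiple(s) of 6: 6, 12 -> fragments 1-2 completed (2 total).
Step 4: advance 2 -> fork_pos = 14 + 2 = 16. Next multiple of 6 is 18 (not reached); still 2 fragment(s).
Final fork_pos = 16, so 2 fragment(s) are complete. Build each: template segment -> complement -> reverse.
Fragment 1: template[0:6] = TGATAC -> complement ACTATG -> reversed GTATCA
Fragment 2: template[6:12] = TAATAC -> complement ATTATG -> reversed GTATTA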